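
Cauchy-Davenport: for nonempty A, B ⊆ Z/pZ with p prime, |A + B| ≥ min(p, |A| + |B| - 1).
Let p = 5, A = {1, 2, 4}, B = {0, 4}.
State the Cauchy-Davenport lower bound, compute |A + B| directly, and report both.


Cauchy-Davenport: |A + B| ≥ min(p, |A| + |B| - 1) for A, B nonempty in Z/pZ.
|A| = 3, |B| = 2, p = 5.
CD lower bound = min(5, 3 + 2 - 1) = min(5, 4) = 4.
Compute A + B mod 5 directly:
a = 1: 1+0=1, 1+4=0
a = 2: 2+0=2, 2+4=1
a = 4: 4+0=4, 4+4=3
A + B = {0, 1, 2, 3, 4}, so |A + B| = 5.
Verify: 5 ≥ 4? Yes ✓.

CD lower bound = 4, actual |A + B| = 5.


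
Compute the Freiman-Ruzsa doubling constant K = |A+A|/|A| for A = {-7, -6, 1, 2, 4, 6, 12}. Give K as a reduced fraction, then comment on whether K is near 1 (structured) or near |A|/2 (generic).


|A| = 7.
Compute A + A by enumerating all 49 pairs.
A + A = {-14, -13, -12, -6, -5, -4, -3, -2, -1, 0, 2, 3, 4, 5, 6, 7, 8, 10, 12, 13, 14, 16, 18, 24}, so |A + A| = 24.
K = |A + A| / |A| = 24/7 (already in lowest terms) ≈ 3.4286.
Reference: AP of size 7 gives K = 13/7 ≈ 1.8571; a fully generic set of size 7 gives K ≈ 4.0000.

|A| = 7, |A + A| = 24, K = 24/7.


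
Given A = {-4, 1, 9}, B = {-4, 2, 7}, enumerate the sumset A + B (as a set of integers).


A + B = {a + b : a ∈ A, b ∈ B}.
Enumerate all |A|·|B| = 3·3 = 9 pairs (a, b) and collect distinct sums.
a = -4: -4+-4=-8, -4+2=-2, -4+7=3
a = 1: 1+-4=-3, 1+2=3, 1+7=8
a = 9: 9+-4=5, 9+2=11, 9+7=16
Collecting distinct sums: A + B = {-8, -3, -2, 3, 5, 8, 11, 16}
|A + B| = 8

A + B = {-8, -3, -2, 3, 5, 8, 11, 16}


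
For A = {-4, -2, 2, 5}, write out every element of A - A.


A - A = {a - a' : a, a' ∈ A}.
Compute a - a' for each ordered pair (a, a'):
a = -4: -4--4=0, -4--2=-2, -4-2=-6, -4-5=-9
a = -2: -2--4=2, -2--2=0, -2-2=-4, -2-5=-7
a = 2: 2--4=6, 2--2=4, 2-2=0, 2-5=-3
a = 5: 5--4=9, 5--2=7, 5-2=3, 5-5=0
Collecting distinct values (and noting 0 appears from a-a):
A - A = {-9, -7, -6, -4, -3, -2, 0, 2, 3, 4, 6, 7, 9}
|A - A| = 13

A - A = {-9, -7, -6, -4, -3, -2, 0, 2, 3, 4, 6, 7, 9}


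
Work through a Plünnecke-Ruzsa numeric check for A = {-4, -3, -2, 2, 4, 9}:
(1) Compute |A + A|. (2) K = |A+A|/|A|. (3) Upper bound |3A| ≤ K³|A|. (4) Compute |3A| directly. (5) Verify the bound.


|A| = 6.
Step 1: Compute A + A by enumerating all 36 pairs.
A + A = {-8, -7, -6, -5, -4, -2, -1, 0, 1, 2, 4, 5, 6, 7, 8, 11, 13, 18}, so |A + A| = 18.
Step 2: Doubling constant K = |A + A|/|A| = 18/6 = 18/6 ≈ 3.0000.
Step 3: Plünnecke-Ruzsa gives |3A| ≤ K³·|A| = (3.0000)³ · 6 ≈ 162.0000.
Step 4: Compute 3A = A + A + A directly by enumerating all triples (a,b,c) ∈ A³; |3A| = 33.
Step 5: Check 33 ≤ 162.0000? Yes ✓.

K = 18/6, Plünnecke-Ruzsa bound K³|A| ≈ 162.0000, |3A| = 33, inequality holds.


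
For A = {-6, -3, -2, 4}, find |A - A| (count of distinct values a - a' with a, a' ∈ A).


A - A = {a - a' : a, a' ∈ A}; |A| = 4.
Bounds: 2|A|-1 ≤ |A - A| ≤ |A|² - |A| + 1, i.e. 7 ≤ |A - A| ≤ 13.
Note: 0 ∈ A - A always (from a - a). The set is symmetric: if d ∈ A - A then -d ∈ A - A.
Enumerate nonzero differences d = a - a' with a > a' (then include -d):
Positive differences: {1, 3, 4, 6, 7, 10}
Full difference set: {0} ∪ (positive diffs) ∪ (negative diffs).
|A - A| = 1 + 2·6 = 13 (matches direct enumeration: 13).

|A - A| = 13


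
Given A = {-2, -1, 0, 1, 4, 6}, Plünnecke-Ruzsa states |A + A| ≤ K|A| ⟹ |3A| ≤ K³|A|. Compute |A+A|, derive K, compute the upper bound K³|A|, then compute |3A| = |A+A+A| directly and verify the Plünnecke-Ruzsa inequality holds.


|A| = 6.
Step 1: Compute A + A by enumerating all 36 pairs.
A + A = {-4, -3, -2, -1, 0, 1, 2, 3, 4, 5, 6, 7, 8, 10, 12}, so |A + A| = 15.
Step 2: Doubling constant K = |A + A|/|A| = 15/6 = 15/6 ≈ 2.5000.
Step 3: Plünnecke-Ruzsa gives |3A| ≤ K³·|A| = (2.5000)³ · 6 ≈ 93.7500.
Step 4: Compute 3A = A + A + A directly by enumerating all triples (a,b,c) ∈ A³; |3A| = 23.
Step 5: Check 23 ≤ 93.7500? Yes ✓.

K = 15/6, Plünnecke-Ruzsa bound K³|A| ≈ 93.7500, |3A| = 23, inequality holds.


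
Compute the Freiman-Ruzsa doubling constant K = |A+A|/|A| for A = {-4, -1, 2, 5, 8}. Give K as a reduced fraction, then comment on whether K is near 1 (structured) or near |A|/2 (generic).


|A| = 5.
Compute A + A by enumerating all 25 pairs.
A + A = {-8, -5, -2, 1, 4, 7, 10, 13, 16}, so |A + A| = 9.
K = |A + A| / |A| = 9/5 (already in lowest terms) ≈ 1.8000.
Reference: AP of size 5 gives K = 9/5 ≈ 1.8000; a fully generic set of size 5 gives K ≈ 3.0000.

|A| = 5, |A + A| = 9, K = 9/5.


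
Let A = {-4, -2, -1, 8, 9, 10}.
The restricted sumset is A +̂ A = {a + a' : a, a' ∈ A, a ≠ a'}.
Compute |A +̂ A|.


Restricted sumset: A +̂ A = {a + a' : a ∈ A, a' ∈ A, a ≠ a'}.
Equivalently, take A + A and drop any sum 2a that is achievable ONLY as a + a for a ∈ A (i.e. sums representable only with equal summands).
Enumerate pairs (a, a') with a < a' (symmetric, so each unordered pair gives one sum; this covers all a ≠ a'):
  -4 + -2 = -6
  -4 + -1 = -5
  -4 + 8 = 4
  -4 + 9 = 5
  -4 + 10 = 6
  -2 + -1 = -3
  -2 + 8 = 6
  -2 + 9 = 7
  -2 + 10 = 8
  -1 + 8 = 7
  -1 + 9 = 8
  -1 + 10 = 9
  8 + 9 = 17
  8 + 10 = 18
  9 + 10 = 19
Collected distinct sums: {-6, -5, -3, 4, 5, 6, 7, 8, 9, 17, 18, 19}
|A +̂ A| = 12
(Reference bound: |A +̂ A| ≥ 2|A| - 3 for |A| ≥ 2, with |A| = 6 giving ≥ 9.)

|A +̂ A| = 12


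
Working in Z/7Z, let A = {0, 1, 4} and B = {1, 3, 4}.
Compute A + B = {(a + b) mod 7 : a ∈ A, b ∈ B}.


Work in Z/7Z: reduce every sum a + b modulo 7.
Enumerate all 9 pairs:
a = 0: 0+1=1, 0+3=3, 0+4=4
a = 1: 1+1=2, 1+3=4, 1+4=5
a = 4: 4+1=5, 4+3=0, 4+4=1
Distinct residues collected: {0, 1, 2, 3, 4, 5}
|A + B| = 6 (out of 7 total residues).

A + B = {0, 1, 2, 3, 4, 5}


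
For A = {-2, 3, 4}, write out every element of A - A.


A - A = {a - a' : a, a' ∈ A}.
Compute a - a' for each ordered pair (a, a'):
a = -2: -2--2=0, -2-3=-5, -2-4=-6
a = 3: 3--2=5, 3-3=0, 3-4=-1
a = 4: 4--2=6, 4-3=1, 4-4=0
Collecting distinct values (and noting 0 appears from a-a):
A - A = {-6, -5, -1, 0, 1, 5, 6}
|A - A| = 7

A - A = {-6, -5, -1, 0, 1, 5, 6}


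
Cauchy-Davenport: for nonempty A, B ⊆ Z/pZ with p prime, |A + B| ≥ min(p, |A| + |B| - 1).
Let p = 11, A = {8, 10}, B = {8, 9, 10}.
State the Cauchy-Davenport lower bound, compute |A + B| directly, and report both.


Cauchy-Davenport: |A + B| ≥ min(p, |A| + |B| - 1) for A, B nonempty in Z/pZ.
|A| = 2, |B| = 3, p = 11.
CD lower bound = min(11, 2 + 3 - 1) = min(11, 4) = 4.
Compute A + B mod 11 directly:
a = 8: 8+8=5, 8+9=6, 8+10=7
a = 10: 10+8=7, 10+9=8, 10+10=9
A + B = {5, 6, 7, 8, 9}, so |A + B| = 5.
Verify: 5 ≥ 4? Yes ✓.

CD lower bound = 4, actual |A + B| = 5.


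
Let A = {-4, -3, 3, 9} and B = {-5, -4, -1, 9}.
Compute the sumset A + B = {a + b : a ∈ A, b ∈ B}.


A + B = {a + b : a ∈ A, b ∈ B}.
Enumerate all |A|·|B| = 4·4 = 16 pairs (a, b) and collect distinct sums.
a = -4: -4+-5=-9, -4+-4=-8, -4+-1=-5, -4+9=5
a = -3: -3+-5=-8, -3+-4=-7, -3+-1=-4, -3+9=6
a = 3: 3+-5=-2, 3+-4=-1, 3+-1=2, 3+9=12
a = 9: 9+-5=4, 9+-4=5, 9+-1=8, 9+9=18
Collecting distinct sums: A + B = {-9, -8, -7, -5, -4, -2, -1, 2, 4, 5, 6, 8, 12, 18}
|A + B| = 14

A + B = {-9, -8, -7, -5, -4, -2, -1, 2, 4, 5, 6, 8, 12, 18}


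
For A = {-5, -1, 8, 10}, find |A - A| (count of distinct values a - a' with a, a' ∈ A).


A - A = {a - a' : a, a' ∈ A}; |A| = 4.
Bounds: 2|A|-1 ≤ |A - A| ≤ |A|² - |A| + 1, i.e. 7 ≤ |A - A| ≤ 13.
Note: 0 ∈ A - A always (from a - a). The set is symmetric: if d ∈ A - A then -d ∈ A - A.
Enumerate nonzero differences d = a - a' with a > a' (then include -d):
Positive differences: {2, 4, 9, 11, 13, 15}
Full difference set: {0} ∪ (positive diffs) ∪ (negative diffs).
|A - A| = 1 + 2·6 = 13 (matches direct enumeration: 13).

|A - A| = 13


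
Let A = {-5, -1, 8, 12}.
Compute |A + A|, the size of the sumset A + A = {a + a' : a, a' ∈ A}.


A + A = {a + a' : a, a' ∈ A}; |A| = 4.
General bounds: 2|A| - 1 ≤ |A + A| ≤ |A|(|A|+1)/2, i.e. 7 ≤ |A + A| ≤ 10.
Lower bound 2|A|-1 is attained iff A is an arithmetic progression.
Enumerate sums a + a' for a ≤ a' (symmetric, so this suffices):
a = -5: -5+-5=-10, -5+-1=-6, -5+8=3, -5+12=7
a = -1: -1+-1=-2, -1+8=7, -1+12=11
a = 8: 8+8=16, 8+12=20
a = 12: 12+12=24
Distinct sums: {-10, -6, -2, 3, 7, 11, 16, 20, 24}
|A + A| = 9

|A + A| = 9


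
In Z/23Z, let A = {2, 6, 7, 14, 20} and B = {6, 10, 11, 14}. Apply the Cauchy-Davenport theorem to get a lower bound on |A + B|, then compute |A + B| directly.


Cauchy-Davenport: |A + B| ≥ min(p, |A| + |B| - 1) for A, B nonempty in Z/pZ.
|A| = 5, |B| = 4, p = 23.
CD lower bound = min(23, 5 + 4 - 1) = min(23, 8) = 8.
Compute A + B mod 23 directly:
a = 2: 2+6=8, 2+10=12, 2+11=13, 2+14=16
a = 6: 6+6=12, 6+10=16, 6+11=17, 6+14=20
a = 7: 7+6=13, 7+10=17, 7+11=18, 7+14=21
a = 14: 14+6=20, 14+10=1, 14+11=2, 14+14=5
a = 20: 20+6=3, 20+10=7, 20+11=8, 20+14=11
A + B = {1, 2, 3, 5, 7, 8, 11, 12, 13, 16, 17, 18, 20, 21}, so |A + B| = 14.
Verify: 14 ≥ 8? Yes ✓.

CD lower bound = 8, actual |A + B| = 14.


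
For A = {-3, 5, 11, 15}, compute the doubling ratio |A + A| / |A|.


|A| = 4.
Compute A + A by enumerating all 16 pairs.
A + A = {-6, 2, 8, 10, 12, 16, 20, 22, 26, 30}, so |A + A| = 10.
K = |A + A| / |A| = 10/4 = 5/2 ≈ 2.5000.
Reference: AP of size 4 gives K = 7/4 ≈ 1.7500; a fully generic set of size 4 gives K ≈ 2.5000.

|A| = 4, |A + A| = 10, K = 10/4 = 5/2.


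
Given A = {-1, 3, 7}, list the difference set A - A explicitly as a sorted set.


A - A = {a - a' : a, a' ∈ A}.
Compute a - a' for each ordered pair (a, a'):
a = -1: -1--1=0, -1-3=-4, -1-7=-8
a = 3: 3--1=4, 3-3=0, 3-7=-4
a = 7: 7--1=8, 7-3=4, 7-7=0
Collecting distinct values (and noting 0 appears from a-a):
A - A = {-8, -4, 0, 4, 8}
|A - A| = 5

A - A = {-8, -4, 0, 4, 8}


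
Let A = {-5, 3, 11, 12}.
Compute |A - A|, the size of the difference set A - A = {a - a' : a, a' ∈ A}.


A - A = {a - a' : a, a' ∈ A}; |A| = 4.
Bounds: 2|A|-1 ≤ |A - A| ≤ |A|² - |A| + 1, i.e. 7 ≤ |A - A| ≤ 13.
Note: 0 ∈ A - A always (from a - a). The set is symmetric: if d ∈ A - A then -d ∈ A - A.
Enumerate nonzero differences d = a - a' with a > a' (then include -d):
Positive differences: {1, 8, 9, 16, 17}
Full difference set: {0} ∪ (positive diffs) ∪ (negative diffs).
|A - A| = 1 + 2·5 = 11 (matches direct enumeration: 11).

|A - A| = 11


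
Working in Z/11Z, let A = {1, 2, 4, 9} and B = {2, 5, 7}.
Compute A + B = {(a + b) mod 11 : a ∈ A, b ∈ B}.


Work in Z/11Z: reduce every sum a + b modulo 11.
Enumerate all 12 pairs:
a = 1: 1+2=3, 1+5=6, 1+7=8
a = 2: 2+2=4, 2+5=7, 2+7=9
a = 4: 4+2=6, 4+5=9, 4+7=0
a = 9: 9+2=0, 9+5=3, 9+7=5
Distinct residues collected: {0, 3, 4, 5, 6, 7, 8, 9}
|A + B| = 8 (out of 11 total residues).

A + B = {0, 3, 4, 5, 6, 7, 8, 9}


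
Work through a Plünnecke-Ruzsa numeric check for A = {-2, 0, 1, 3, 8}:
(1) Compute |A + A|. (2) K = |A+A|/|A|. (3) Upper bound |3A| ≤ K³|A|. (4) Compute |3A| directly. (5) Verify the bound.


|A| = 5.
Step 1: Compute A + A by enumerating all 25 pairs.
A + A = {-4, -2, -1, 0, 1, 2, 3, 4, 6, 8, 9, 11, 16}, so |A + A| = 13.
Step 2: Doubling constant K = |A + A|/|A| = 13/5 = 13/5 ≈ 2.6000.
Step 3: Plünnecke-Ruzsa gives |3A| ≤ K³·|A| = (2.6000)³ · 5 ≈ 87.8800.
Step 4: Compute 3A = A + A + A directly by enumerating all triples (a,b,c) ∈ A³; |3A| = 23.
Step 5: Check 23 ≤ 87.8800? Yes ✓.

K = 13/5, Plünnecke-Ruzsa bound K³|A| ≈ 87.8800, |3A| = 23, inequality holds.


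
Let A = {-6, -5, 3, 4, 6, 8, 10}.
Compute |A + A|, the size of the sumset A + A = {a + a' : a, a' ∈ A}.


A + A = {a + a' : a, a' ∈ A}; |A| = 7.
General bounds: 2|A| - 1 ≤ |A + A| ≤ |A|(|A|+1)/2, i.e. 13 ≤ |A + A| ≤ 28.
Lower bound 2|A|-1 is attained iff A is an arithmetic progression.
Enumerate sums a + a' for a ≤ a' (symmetric, so this suffices):
a = -6: -6+-6=-12, -6+-5=-11, -6+3=-3, -6+4=-2, -6+6=0, -6+8=2, -6+10=4
a = -5: -5+-5=-10, -5+3=-2, -5+4=-1, -5+6=1, -5+8=3, -5+10=5
a = 3: 3+3=6, 3+4=7, 3+6=9, 3+8=11, 3+10=13
a = 4: 4+4=8, 4+6=10, 4+8=12, 4+10=14
a = 6: 6+6=12, 6+8=14, 6+10=16
a = 8: 8+8=16, 8+10=18
a = 10: 10+10=20
Distinct sums: {-12, -11, -10, -3, -2, -1, 0, 1, 2, 3, 4, 5, 6, 7, 8, 9, 10, 11, 12, 13, 14, 16, 18, 20}
|A + A| = 24

|A + A| = 24


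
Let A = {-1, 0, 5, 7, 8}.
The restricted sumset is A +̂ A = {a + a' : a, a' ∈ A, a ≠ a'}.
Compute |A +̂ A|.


Restricted sumset: A +̂ A = {a + a' : a ∈ A, a' ∈ A, a ≠ a'}.
Equivalently, take A + A and drop any sum 2a that is achievable ONLY as a + a for a ∈ A (i.e. sums representable only with equal summands).
Enumerate pairs (a, a') with a < a' (symmetric, so each unordered pair gives one sum; this covers all a ≠ a'):
  -1 + 0 = -1
  -1 + 5 = 4
  -1 + 7 = 6
  -1 + 8 = 7
  0 + 5 = 5
  0 + 7 = 7
  0 + 8 = 8
  5 + 7 = 12
  5 + 8 = 13
  7 + 8 = 15
Collected distinct sums: {-1, 4, 5, 6, 7, 8, 12, 13, 15}
|A +̂ A| = 9
(Reference bound: |A +̂ A| ≥ 2|A| - 3 for |A| ≥ 2, with |A| = 5 giving ≥ 7.)

|A +̂ A| = 9


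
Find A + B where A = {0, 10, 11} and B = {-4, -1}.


A + B = {a + b : a ∈ A, b ∈ B}.
Enumerate all |A|·|B| = 3·2 = 6 pairs (a, b) and collect distinct sums.
a = 0: 0+-4=-4, 0+-1=-1
a = 10: 10+-4=6, 10+-1=9
a = 11: 11+-4=7, 11+-1=10
Collecting distinct sums: A + B = {-4, -1, 6, 7, 9, 10}
|A + B| = 6

A + B = {-4, -1, 6, 7, 9, 10}


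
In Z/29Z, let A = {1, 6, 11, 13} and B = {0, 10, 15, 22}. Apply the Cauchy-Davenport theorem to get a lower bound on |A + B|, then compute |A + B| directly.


Cauchy-Davenport: |A + B| ≥ min(p, |A| + |B| - 1) for A, B nonempty in Z/pZ.
|A| = 4, |B| = 4, p = 29.
CD lower bound = min(29, 4 + 4 - 1) = min(29, 7) = 7.
Compute A + B mod 29 directly:
a = 1: 1+0=1, 1+10=11, 1+15=16, 1+22=23
a = 6: 6+0=6, 6+10=16, 6+15=21, 6+22=28
a = 11: 11+0=11, 11+10=21, 11+15=26, 11+22=4
a = 13: 13+0=13, 13+10=23, 13+15=28, 13+22=6
A + B = {1, 4, 6, 11, 13, 16, 21, 23, 26, 28}, so |A + B| = 10.
Verify: 10 ≥ 7? Yes ✓.

CD lower bound = 7, actual |A + B| = 10.


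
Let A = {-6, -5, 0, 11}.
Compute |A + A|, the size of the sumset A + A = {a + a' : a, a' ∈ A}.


A + A = {a + a' : a, a' ∈ A}; |A| = 4.
General bounds: 2|A| - 1 ≤ |A + A| ≤ |A|(|A|+1)/2, i.e. 7 ≤ |A + A| ≤ 10.
Lower bound 2|A|-1 is attained iff A is an arithmetic progression.
Enumerate sums a + a' for a ≤ a' (symmetric, so this suffices):
a = -6: -6+-6=-12, -6+-5=-11, -6+0=-6, -6+11=5
a = -5: -5+-5=-10, -5+0=-5, -5+11=6
a = 0: 0+0=0, 0+11=11
a = 11: 11+11=22
Distinct sums: {-12, -11, -10, -6, -5, 0, 5, 6, 11, 22}
|A + A| = 10

|A + A| = 10


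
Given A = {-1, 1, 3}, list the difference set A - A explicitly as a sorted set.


A - A = {a - a' : a, a' ∈ A}.
Compute a - a' for each ordered pair (a, a'):
a = -1: -1--1=0, -1-1=-2, -1-3=-4
a = 1: 1--1=2, 1-1=0, 1-3=-2
a = 3: 3--1=4, 3-1=2, 3-3=0
Collecting distinct values (and noting 0 appears from a-a):
A - A = {-4, -2, 0, 2, 4}
|A - A| = 5

A - A = {-4, -2, 0, 2, 4}


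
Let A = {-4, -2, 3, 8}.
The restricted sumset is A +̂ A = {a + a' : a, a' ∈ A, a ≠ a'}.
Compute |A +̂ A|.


Restricted sumset: A +̂ A = {a + a' : a ∈ A, a' ∈ A, a ≠ a'}.
Equivalently, take A + A and drop any sum 2a that is achievable ONLY as a + a for a ∈ A (i.e. sums representable only with equal summands).
Enumerate pairs (a, a') with a < a' (symmetric, so each unordered pair gives one sum; this covers all a ≠ a'):
  -4 + -2 = -6
  -4 + 3 = -1
  -4 + 8 = 4
  -2 + 3 = 1
  -2 + 8 = 6
  3 + 8 = 11
Collected distinct sums: {-6, -1, 1, 4, 6, 11}
|A +̂ A| = 6
(Reference bound: |A +̂ A| ≥ 2|A| - 3 for |A| ≥ 2, with |A| = 4 giving ≥ 5.)

|A +̂ A| = 6


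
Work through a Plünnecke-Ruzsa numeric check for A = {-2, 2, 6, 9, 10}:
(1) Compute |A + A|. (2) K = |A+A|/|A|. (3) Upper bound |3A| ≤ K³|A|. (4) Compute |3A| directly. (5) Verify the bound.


|A| = 5.
Step 1: Compute A + A by enumerating all 25 pairs.
A + A = {-4, 0, 4, 7, 8, 11, 12, 15, 16, 18, 19, 20}, so |A + A| = 12.
Step 2: Doubling constant K = |A + A|/|A| = 12/5 = 12/5 ≈ 2.4000.
Step 3: Plünnecke-Ruzsa gives |3A| ≤ K³·|A| = (2.4000)³ · 5 ≈ 69.1200.
Step 4: Compute 3A = A + A + A directly by enumerating all triples (a,b,c) ∈ A³; |3A| = 22.
Step 5: Check 22 ≤ 69.1200? Yes ✓.

K = 12/5, Plünnecke-Ruzsa bound K³|A| ≈ 69.1200, |3A| = 22, inequality holds.


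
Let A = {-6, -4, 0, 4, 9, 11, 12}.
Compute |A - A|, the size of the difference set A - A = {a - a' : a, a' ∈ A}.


A - A = {a - a' : a, a' ∈ A}; |A| = 7.
Bounds: 2|A|-1 ≤ |A - A| ≤ |A|² - |A| + 1, i.e. 13 ≤ |A - A| ≤ 43.
Note: 0 ∈ A - A always (from a - a). The set is symmetric: if d ∈ A - A then -d ∈ A - A.
Enumerate nonzero differences d = a - a' with a > a' (then include -d):
Positive differences: {1, 2, 3, 4, 5, 6, 7, 8, 9, 10, 11, 12, 13, 15, 16, 17, 18}
Full difference set: {0} ∪ (positive diffs) ∪ (negative diffs).
|A - A| = 1 + 2·17 = 35 (matches direct enumeration: 35).

|A - A| = 35


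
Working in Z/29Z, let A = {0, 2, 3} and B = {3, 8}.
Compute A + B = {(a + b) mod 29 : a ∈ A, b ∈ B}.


Work in Z/29Z: reduce every sum a + b modulo 29.
Enumerate all 6 pairs:
a = 0: 0+3=3, 0+8=8
a = 2: 2+3=5, 2+8=10
a = 3: 3+3=6, 3+8=11
Distinct residues collected: {3, 5, 6, 8, 10, 11}
|A + B| = 6 (out of 29 total residues).

A + B = {3, 5, 6, 8, 10, 11}


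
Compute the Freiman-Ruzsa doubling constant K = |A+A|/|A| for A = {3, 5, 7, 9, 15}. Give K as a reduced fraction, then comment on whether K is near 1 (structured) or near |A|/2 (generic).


|A| = 5.
Compute A + A by enumerating all 25 pairs.
A + A = {6, 8, 10, 12, 14, 16, 18, 20, 22, 24, 30}, so |A + A| = 11.
K = |A + A| / |A| = 11/5 (already in lowest terms) ≈ 2.2000.
Reference: AP of size 5 gives K = 9/5 ≈ 1.8000; a fully generic set of size 5 gives K ≈ 3.0000.

|A| = 5, |A + A| = 11, K = 11/5.


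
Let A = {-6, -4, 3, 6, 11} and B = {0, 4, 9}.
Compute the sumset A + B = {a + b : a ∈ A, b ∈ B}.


A + B = {a + b : a ∈ A, b ∈ B}.
Enumerate all |A|·|B| = 5·3 = 15 pairs (a, b) and collect distinct sums.
a = -6: -6+0=-6, -6+4=-2, -6+9=3
a = -4: -4+0=-4, -4+4=0, -4+9=5
a = 3: 3+0=3, 3+4=7, 3+9=12
a = 6: 6+0=6, 6+4=10, 6+9=15
a = 11: 11+0=11, 11+4=15, 11+9=20
Collecting distinct sums: A + B = {-6, -4, -2, 0, 3, 5, 6, 7, 10, 11, 12, 15, 20}
|A + B| = 13

A + B = {-6, -4, -2, 0, 3, 5, 6, 7, 10, 11, 12, 15, 20}


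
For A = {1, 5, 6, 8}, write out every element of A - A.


A - A = {a - a' : a, a' ∈ A}.
Compute a - a' for each ordered pair (a, a'):
a = 1: 1-1=0, 1-5=-4, 1-6=-5, 1-8=-7
a = 5: 5-1=4, 5-5=0, 5-6=-1, 5-8=-3
a = 6: 6-1=5, 6-5=1, 6-6=0, 6-8=-2
a = 8: 8-1=7, 8-5=3, 8-6=2, 8-8=0
Collecting distinct values (and noting 0 appears from a-a):
A - A = {-7, -5, -4, -3, -2, -1, 0, 1, 2, 3, 4, 5, 7}
|A - A| = 13

A - A = {-7, -5, -4, -3, -2, -1, 0, 1, 2, 3, 4, 5, 7}


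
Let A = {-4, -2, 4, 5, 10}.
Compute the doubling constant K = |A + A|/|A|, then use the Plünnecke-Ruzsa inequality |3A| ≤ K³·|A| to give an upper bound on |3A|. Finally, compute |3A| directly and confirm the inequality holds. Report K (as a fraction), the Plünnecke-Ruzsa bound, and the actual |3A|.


|A| = 5.
Step 1: Compute A + A by enumerating all 25 pairs.
A + A = {-8, -6, -4, 0, 1, 2, 3, 6, 8, 9, 10, 14, 15, 20}, so |A + A| = 14.
Step 2: Doubling constant K = |A + A|/|A| = 14/5 = 14/5 ≈ 2.8000.
Step 3: Plünnecke-Ruzsa gives |3A| ≤ K³·|A| = (2.8000)³ · 5 ≈ 109.7600.
Step 4: Compute 3A = A + A + A directly by enumerating all triples (a,b,c) ∈ A³; |3A| = 29.
Step 5: Check 29 ≤ 109.7600? Yes ✓.

K = 14/5, Plünnecke-Ruzsa bound K³|A| ≈ 109.7600, |3A| = 29, inequality holds.


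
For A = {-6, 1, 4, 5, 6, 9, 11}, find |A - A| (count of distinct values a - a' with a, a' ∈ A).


A - A = {a - a' : a, a' ∈ A}; |A| = 7.
Bounds: 2|A|-1 ≤ |A - A| ≤ |A|² - |A| + 1, i.e. 13 ≤ |A - A| ≤ 43.
Note: 0 ∈ A - A always (from a - a). The set is symmetric: if d ∈ A - A then -d ∈ A - A.
Enumerate nonzero differences d = a - a' with a > a' (then include -d):
Positive differences: {1, 2, 3, 4, 5, 6, 7, 8, 10, 11, 12, 15, 17}
Full difference set: {0} ∪ (positive diffs) ∪ (negative diffs).
|A - A| = 1 + 2·13 = 27 (matches direct enumeration: 27).

|A - A| = 27


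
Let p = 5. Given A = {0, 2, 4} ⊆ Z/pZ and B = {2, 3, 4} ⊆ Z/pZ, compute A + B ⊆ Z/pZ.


Work in Z/5Z: reduce every sum a + b modulo 5.
Enumerate all 9 pairs:
a = 0: 0+2=2, 0+3=3, 0+4=4
a = 2: 2+2=4, 2+3=0, 2+4=1
a = 4: 4+2=1, 4+3=2, 4+4=3
Distinct residues collected: {0, 1, 2, 3, 4}
|A + B| = 5 (out of 5 total residues).

A + B = {0, 1, 2, 3, 4}


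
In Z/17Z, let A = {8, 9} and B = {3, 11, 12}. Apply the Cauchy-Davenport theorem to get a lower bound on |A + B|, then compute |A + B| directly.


Cauchy-Davenport: |A + B| ≥ min(p, |A| + |B| - 1) for A, B nonempty in Z/pZ.
|A| = 2, |B| = 3, p = 17.
CD lower bound = min(17, 2 + 3 - 1) = min(17, 4) = 4.
Compute A + B mod 17 directly:
a = 8: 8+3=11, 8+11=2, 8+12=3
a = 9: 9+3=12, 9+11=3, 9+12=4
A + B = {2, 3, 4, 11, 12}, so |A + B| = 5.
Verify: 5 ≥ 4? Yes ✓.

CD lower bound = 4, actual |A + B| = 5.


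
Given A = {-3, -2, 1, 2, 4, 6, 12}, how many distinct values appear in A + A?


A + A = {a + a' : a, a' ∈ A}; |A| = 7.
General bounds: 2|A| - 1 ≤ |A + A| ≤ |A|(|A|+1)/2, i.e. 13 ≤ |A + A| ≤ 28.
Lower bound 2|A|-1 is attained iff A is an arithmetic progression.
Enumerate sums a + a' for a ≤ a' (symmetric, so this suffices):
a = -3: -3+-3=-6, -3+-2=-5, -3+1=-2, -3+2=-1, -3+4=1, -3+6=3, -3+12=9
a = -2: -2+-2=-4, -2+1=-1, -2+2=0, -2+4=2, -2+6=4, -2+12=10
a = 1: 1+1=2, 1+2=3, 1+4=5, 1+6=7, 1+12=13
a = 2: 2+2=4, 2+4=6, 2+6=8, 2+12=14
a = 4: 4+4=8, 4+6=10, 4+12=16
a = 6: 6+6=12, 6+12=18
a = 12: 12+12=24
Distinct sums: {-6, -5, -4, -2, -1, 0, 1, 2, 3, 4, 5, 6, 7, 8, 9, 10, 12, 13, 14, 16, 18, 24}
|A + A| = 22

|A + A| = 22


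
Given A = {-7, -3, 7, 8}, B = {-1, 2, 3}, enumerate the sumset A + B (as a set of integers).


A + B = {a + b : a ∈ A, b ∈ B}.
Enumerate all |A|·|B| = 4·3 = 12 pairs (a, b) and collect distinct sums.
a = -7: -7+-1=-8, -7+2=-5, -7+3=-4
a = -3: -3+-1=-4, -3+2=-1, -3+3=0
a = 7: 7+-1=6, 7+2=9, 7+3=10
a = 8: 8+-1=7, 8+2=10, 8+3=11
Collecting distinct sums: A + B = {-8, -5, -4, -1, 0, 6, 7, 9, 10, 11}
|A + B| = 10

A + B = {-8, -5, -4, -1, 0, 6, 7, 9, 10, 11}


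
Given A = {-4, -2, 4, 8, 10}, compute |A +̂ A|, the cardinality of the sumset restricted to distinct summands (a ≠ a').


Restricted sumset: A +̂ A = {a + a' : a ∈ A, a' ∈ A, a ≠ a'}.
Equivalently, take A + A and drop any sum 2a that is achievable ONLY as a + a for a ∈ A (i.e. sums representable only with equal summands).
Enumerate pairs (a, a') with a < a' (symmetric, so each unordered pair gives one sum; this covers all a ≠ a'):
  -4 + -2 = -6
  -4 + 4 = 0
  -4 + 8 = 4
  -4 + 10 = 6
  -2 + 4 = 2
  -2 + 8 = 6
  -2 + 10 = 8
  4 + 8 = 12
  4 + 10 = 14
  8 + 10 = 18
Collected distinct sums: {-6, 0, 2, 4, 6, 8, 12, 14, 18}
|A +̂ A| = 9
(Reference bound: |A +̂ A| ≥ 2|A| - 3 for |A| ≥ 2, with |A| = 5 giving ≥ 7.)

|A +̂ A| = 9


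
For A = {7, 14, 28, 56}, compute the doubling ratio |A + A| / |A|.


|A| = 4.
Compute A + A by enumerating all 16 pairs.
A + A = {14, 21, 28, 35, 42, 56, 63, 70, 84, 112}, so |A + A| = 10.
K = |A + A| / |A| = 10/4 = 5/2 ≈ 2.5000.
Reference: AP of size 4 gives K = 7/4 ≈ 1.7500; a fully generic set of size 4 gives K ≈ 2.5000.

|A| = 4, |A + A| = 10, K = 10/4 = 5/2.


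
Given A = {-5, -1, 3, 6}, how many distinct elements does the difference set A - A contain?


A - A = {a - a' : a, a' ∈ A}; |A| = 4.
Bounds: 2|A|-1 ≤ |A - A| ≤ |A|² - |A| + 1, i.e. 7 ≤ |A - A| ≤ 13.
Note: 0 ∈ A - A always (from a - a). The set is symmetric: if d ∈ A - A then -d ∈ A - A.
Enumerate nonzero differences d = a - a' with a > a' (then include -d):
Positive differences: {3, 4, 7, 8, 11}
Full difference set: {0} ∪ (positive diffs) ∪ (negative diffs).
|A - A| = 1 + 2·5 = 11 (matches direct enumeration: 11).

|A - A| = 11


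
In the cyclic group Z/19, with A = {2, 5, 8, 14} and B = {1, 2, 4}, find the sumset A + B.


Work in Z/19Z: reduce every sum a + b modulo 19.
Enumerate all 12 pairs:
a = 2: 2+1=3, 2+2=4, 2+4=6
a = 5: 5+1=6, 5+2=7, 5+4=9
a = 8: 8+1=9, 8+2=10, 8+4=12
a = 14: 14+1=15, 14+2=16, 14+4=18
Distinct residues collected: {3, 4, 6, 7, 9, 10, 12, 15, 16, 18}
|A + B| = 10 (out of 19 total residues).

A + B = {3, 4, 6, 7, 9, 10, 12, 15, 16, 18}


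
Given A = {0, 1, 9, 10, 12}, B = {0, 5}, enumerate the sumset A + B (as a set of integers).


A + B = {a + b : a ∈ A, b ∈ B}.
Enumerate all |A|·|B| = 5·2 = 10 pairs (a, b) and collect distinct sums.
a = 0: 0+0=0, 0+5=5
a = 1: 1+0=1, 1+5=6
a = 9: 9+0=9, 9+5=14
a = 10: 10+0=10, 10+5=15
a = 12: 12+0=12, 12+5=17
Collecting distinct sums: A + B = {0, 1, 5, 6, 9, 10, 12, 14, 15, 17}
|A + B| = 10

A + B = {0, 1, 5, 6, 9, 10, 12, 14, 15, 17}


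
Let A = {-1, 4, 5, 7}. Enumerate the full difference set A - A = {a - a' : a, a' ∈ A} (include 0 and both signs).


A - A = {a - a' : a, a' ∈ A}.
Compute a - a' for each ordered pair (a, a'):
a = -1: -1--1=0, -1-4=-5, -1-5=-6, -1-7=-8
a = 4: 4--1=5, 4-4=0, 4-5=-1, 4-7=-3
a = 5: 5--1=6, 5-4=1, 5-5=0, 5-7=-2
a = 7: 7--1=8, 7-4=3, 7-5=2, 7-7=0
Collecting distinct values (and noting 0 appears from a-a):
A - A = {-8, -6, -5, -3, -2, -1, 0, 1, 2, 3, 5, 6, 8}
|A - A| = 13

A - A = {-8, -6, -5, -3, -2, -1, 0, 1, 2, 3, 5, 6, 8}


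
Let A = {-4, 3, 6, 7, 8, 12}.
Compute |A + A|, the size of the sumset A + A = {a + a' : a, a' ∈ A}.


A + A = {a + a' : a, a' ∈ A}; |A| = 6.
General bounds: 2|A| - 1 ≤ |A + A| ≤ |A|(|A|+1)/2, i.e. 11 ≤ |A + A| ≤ 21.
Lower bound 2|A|-1 is attained iff A is an arithmetic progression.
Enumerate sums a + a' for a ≤ a' (symmetric, so this suffices):
a = -4: -4+-4=-8, -4+3=-1, -4+6=2, -4+7=3, -4+8=4, -4+12=8
a = 3: 3+3=6, 3+6=9, 3+7=10, 3+8=11, 3+12=15
a = 6: 6+6=12, 6+7=13, 6+8=14, 6+12=18
a = 7: 7+7=14, 7+8=15, 7+12=19
a = 8: 8+8=16, 8+12=20
a = 12: 12+12=24
Distinct sums: {-8, -1, 2, 3, 4, 6, 8, 9, 10, 11, 12, 13, 14, 15, 16, 18, 19, 20, 24}
|A + A| = 19

|A + A| = 19


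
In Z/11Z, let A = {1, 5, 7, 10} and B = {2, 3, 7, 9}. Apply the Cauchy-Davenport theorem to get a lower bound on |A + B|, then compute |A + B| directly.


Cauchy-Davenport: |A + B| ≥ min(p, |A| + |B| - 1) for A, B nonempty in Z/pZ.
|A| = 4, |B| = 4, p = 11.
CD lower bound = min(11, 4 + 4 - 1) = min(11, 7) = 7.
Compute A + B mod 11 directly:
a = 1: 1+2=3, 1+3=4, 1+7=8, 1+9=10
a = 5: 5+2=7, 5+3=8, 5+7=1, 5+9=3
a = 7: 7+2=9, 7+3=10, 7+7=3, 7+9=5
a = 10: 10+2=1, 10+3=2, 10+7=6, 10+9=8
A + B = {1, 2, 3, 4, 5, 6, 7, 8, 9, 10}, so |A + B| = 10.
Verify: 10 ≥ 7? Yes ✓.

CD lower bound = 7, actual |A + B| = 10.


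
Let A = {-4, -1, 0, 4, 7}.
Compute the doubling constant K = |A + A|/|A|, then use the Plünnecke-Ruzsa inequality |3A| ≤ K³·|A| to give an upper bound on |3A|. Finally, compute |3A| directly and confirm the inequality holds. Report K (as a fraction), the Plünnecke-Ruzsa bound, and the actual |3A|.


|A| = 5.
Step 1: Compute A + A by enumerating all 25 pairs.
A + A = {-8, -5, -4, -2, -1, 0, 3, 4, 6, 7, 8, 11, 14}, so |A + A| = 13.
Step 2: Doubling constant K = |A + A|/|A| = 13/5 = 13/5 ≈ 2.6000.
Step 3: Plünnecke-Ruzsa gives |3A| ≤ K³·|A| = (2.6000)³ · 5 ≈ 87.8800.
Step 4: Compute 3A = A + A + A directly by enumerating all triples (a,b,c) ∈ A³; |3A| = 25.
Step 5: Check 25 ≤ 87.8800? Yes ✓.

K = 13/5, Plünnecke-Ruzsa bound K³|A| ≈ 87.8800, |3A| = 25, inequality holds.


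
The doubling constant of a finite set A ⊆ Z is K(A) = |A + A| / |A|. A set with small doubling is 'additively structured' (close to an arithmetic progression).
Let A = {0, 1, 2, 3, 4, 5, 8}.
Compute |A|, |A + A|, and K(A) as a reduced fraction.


|A| = 7.
Compute A + A by enumerating all 49 pairs.
A + A = {0, 1, 2, 3, 4, 5, 6, 7, 8, 9, 10, 11, 12, 13, 16}, so |A + A| = 15.
K = |A + A| / |A| = 15/7 (already in lowest terms) ≈ 2.1429.
Reference: AP of size 7 gives K = 13/7 ≈ 1.8571; a fully generic set of size 7 gives K ≈ 4.0000.

|A| = 7, |A + A| = 15, K = 15/7.


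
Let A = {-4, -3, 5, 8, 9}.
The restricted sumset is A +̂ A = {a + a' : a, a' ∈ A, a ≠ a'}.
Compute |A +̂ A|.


Restricted sumset: A +̂ A = {a + a' : a ∈ A, a' ∈ A, a ≠ a'}.
Equivalently, take A + A and drop any sum 2a that is achievable ONLY as a + a for a ∈ A (i.e. sums representable only with equal summands).
Enumerate pairs (a, a') with a < a' (symmetric, so each unordered pair gives one sum; this covers all a ≠ a'):
  -4 + -3 = -7
  -4 + 5 = 1
  -4 + 8 = 4
  -4 + 9 = 5
  -3 + 5 = 2
  -3 + 8 = 5
  -3 + 9 = 6
  5 + 8 = 13
  5 + 9 = 14
  8 + 9 = 17
Collected distinct sums: {-7, 1, 2, 4, 5, 6, 13, 14, 17}
|A +̂ A| = 9
(Reference bound: |A +̂ A| ≥ 2|A| - 3 for |A| ≥ 2, with |A| = 5 giving ≥ 7.)

|A +̂ A| = 9


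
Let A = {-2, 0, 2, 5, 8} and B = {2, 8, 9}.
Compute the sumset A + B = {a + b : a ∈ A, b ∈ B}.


A + B = {a + b : a ∈ A, b ∈ B}.
Enumerate all |A|·|B| = 5·3 = 15 pairs (a, b) and collect distinct sums.
a = -2: -2+2=0, -2+8=6, -2+9=7
a = 0: 0+2=2, 0+8=8, 0+9=9
a = 2: 2+2=4, 2+8=10, 2+9=11
a = 5: 5+2=7, 5+8=13, 5+9=14
a = 8: 8+2=10, 8+8=16, 8+9=17
Collecting distinct sums: A + B = {0, 2, 4, 6, 7, 8, 9, 10, 11, 13, 14, 16, 17}
|A + B| = 13

A + B = {0, 2, 4, 6, 7, 8, 9, 10, 11, 13, 14, 16, 17}


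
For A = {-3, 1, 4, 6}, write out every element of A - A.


A - A = {a - a' : a, a' ∈ A}.
Compute a - a' for each ordered pair (a, a'):
a = -3: -3--3=0, -3-1=-4, -3-4=-7, -3-6=-9
a = 1: 1--3=4, 1-1=0, 1-4=-3, 1-6=-5
a = 4: 4--3=7, 4-1=3, 4-4=0, 4-6=-2
a = 6: 6--3=9, 6-1=5, 6-4=2, 6-6=0
Collecting distinct values (and noting 0 appears from a-a):
A - A = {-9, -7, -5, -4, -3, -2, 0, 2, 3, 4, 5, 7, 9}
|A - A| = 13

A - A = {-9, -7, -5, -4, -3, -2, 0, 2, 3, 4, 5, 7, 9}


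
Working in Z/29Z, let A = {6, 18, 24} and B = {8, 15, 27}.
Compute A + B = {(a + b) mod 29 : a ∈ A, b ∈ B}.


Work in Z/29Z: reduce every sum a + b modulo 29.
Enumerate all 9 pairs:
a = 6: 6+8=14, 6+15=21, 6+27=4
a = 18: 18+8=26, 18+15=4, 18+27=16
a = 24: 24+8=3, 24+15=10, 24+27=22
Distinct residues collected: {3, 4, 10, 14, 16, 21, 22, 26}
|A + B| = 8 (out of 29 total residues).

A + B = {3, 4, 10, 14, 16, 21, 22, 26}


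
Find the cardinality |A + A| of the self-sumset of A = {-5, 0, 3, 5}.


A + A = {a + a' : a, a' ∈ A}; |A| = 4.
General bounds: 2|A| - 1 ≤ |A + A| ≤ |A|(|A|+1)/2, i.e. 7 ≤ |A + A| ≤ 10.
Lower bound 2|A|-1 is attained iff A is an arithmetic progression.
Enumerate sums a + a' for a ≤ a' (symmetric, so this suffices):
a = -5: -5+-5=-10, -5+0=-5, -5+3=-2, -5+5=0
a = 0: 0+0=0, 0+3=3, 0+5=5
a = 3: 3+3=6, 3+5=8
a = 5: 5+5=10
Distinct sums: {-10, -5, -2, 0, 3, 5, 6, 8, 10}
|A + A| = 9

|A + A| = 9


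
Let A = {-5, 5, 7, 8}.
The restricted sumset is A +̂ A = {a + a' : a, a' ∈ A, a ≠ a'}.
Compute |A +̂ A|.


Restricted sumset: A +̂ A = {a + a' : a ∈ A, a' ∈ A, a ≠ a'}.
Equivalently, take A + A and drop any sum 2a that is achievable ONLY as a + a for a ∈ A (i.e. sums representable only with equal summands).
Enumerate pairs (a, a') with a < a' (symmetric, so each unordered pair gives one sum; this covers all a ≠ a'):
  -5 + 5 = 0
  -5 + 7 = 2
  -5 + 8 = 3
  5 + 7 = 12
  5 + 8 = 13
  7 + 8 = 15
Collected distinct sums: {0, 2, 3, 12, 13, 15}
|A +̂ A| = 6
(Reference bound: |A +̂ A| ≥ 2|A| - 3 for |A| ≥ 2, with |A| = 4 giving ≥ 5.)

|A +̂ A| = 6


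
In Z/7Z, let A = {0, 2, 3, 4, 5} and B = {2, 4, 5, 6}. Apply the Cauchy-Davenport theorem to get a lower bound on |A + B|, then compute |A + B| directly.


Cauchy-Davenport: |A + B| ≥ min(p, |A| + |B| - 1) for A, B nonempty in Z/pZ.
|A| = 5, |B| = 4, p = 7.
CD lower bound = min(7, 5 + 4 - 1) = min(7, 8) = 7.
Compute A + B mod 7 directly:
a = 0: 0+2=2, 0+4=4, 0+5=5, 0+6=6
a = 2: 2+2=4, 2+4=6, 2+5=0, 2+6=1
a = 3: 3+2=5, 3+4=0, 3+5=1, 3+6=2
a = 4: 4+2=6, 4+4=1, 4+5=2, 4+6=3
a = 5: 5+2=0, 5+4=2, 5+5=3, 5+6=4
A + B = {0, 1, 2, 3, 4, 5, 6}, so |A + B| = 7.
Verify: 7 ≥ 7? Yes ✓.

CD lower bound = 7, actual |A + B| = 7.


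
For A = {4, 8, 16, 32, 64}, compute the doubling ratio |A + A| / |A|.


|A| = 5.
Compute A + A by enumerating all 25 pairs.
A + A = {8, 12, 16, 20, 24, 32, 36, 40, 48, 64, 68, 72, 80, 96, 128}, so |A + A| = 15.
K = |A + A| / |A| = 15/5 = 3/1 ≈ 3.0000.
Reference: AP of size 5 gives K = 9/5 ≈ 1.8000; a fully generic set of size 5 gives K ≈ 3.0000.

|A| = 5, |A + A| = 15, K = 15/5 = 3/1.


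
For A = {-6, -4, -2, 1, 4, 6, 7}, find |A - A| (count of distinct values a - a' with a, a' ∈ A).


A - A = {a - a' : a, a' ∈ A}; |A| = 7.
Bounds: 2|A|-1 ≤ |A - A| ≤ |A|² - |A| + 1, i.e. 13 ≤ |A - A| ≤ 43.
Note: 0 ∈ A - A always (from a - a). The set is symmetric: if d ∈ A - A then -d ∈ A - A.
Enumerate nonzero differences d = a - a' with a > a' (then include -d):
Positive differences: {1, 2, 3, 4, 5, 6, 7, 8, 9, 10, 11, 12, 13}
Full difference set: {0} ∪ (positive diffs) ∪ (negative diffs).
|A - A| = 1 + 2·13 = 27 (matches direct enumeration: 27).

|A - A| = 27


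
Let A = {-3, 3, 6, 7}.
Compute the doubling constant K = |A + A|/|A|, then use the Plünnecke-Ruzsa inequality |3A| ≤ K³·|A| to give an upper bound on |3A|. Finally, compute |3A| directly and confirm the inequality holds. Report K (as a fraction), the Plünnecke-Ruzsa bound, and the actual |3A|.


|A| = 4.
Step 1: Compute A + A by enumerating all 16 pairs.
A + A = {-6, 0, 3, 4, 6, 9, 10, 12, 13, 14}, so |A + A| = 10.
Step 2: Doubling constant K = |A + A|/|A| = 10/4 = 10/4 ≈ 2.5000.
Step 3: Plünnecke-Ruzsa gives |3A| ≤ K³·|A| = (2.5000)³ · 4 ≈ 62.5000.
Step 4: Compute 3A = A + A + A directly by enumerating all triples (a,b,c) ∈ A³; |3A| = 19.
Step 5: Check 19 ≤ 62.5000? Yes ✓.

K = 10/4, Plünnecke-Ruzsa bound K³|A| ≈ 62.5000, |3A| = 19, inequality holds.


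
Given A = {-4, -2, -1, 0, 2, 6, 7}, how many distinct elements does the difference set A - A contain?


A - A = {a - a' : a, a' ∈ A}; |A| = 7.
Bounds: 2|A|-1 ≤ |A - A| ≤ |A|² - |A| + 1, i.e. 13 ≤ |A - A| ≤ 43.
Note: 0 ∈ A - A always (from a - a). The set is symmetric: if d ∈ A - A then -d ∈ A - A.
Enumerate nonzero differences d = a - a' with a > a' (then include -d):
Positive differences: {1, 2, 3, 4, 5, 6, 7, 8, 9, 10, 11}
Full difference set: {0} ∪ (positive diffs) ∪ (negative diffs).
|A - A| = 1 + 2·11 = 23 (matches direct enumeration: 23).

|A - A| = 23


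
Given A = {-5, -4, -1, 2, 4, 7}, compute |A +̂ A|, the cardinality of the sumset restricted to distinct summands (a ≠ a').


Restricted sumset: A +̂ A = {a + a' : a ∈ A, a' ∈ A, a ≠ a'}.
Equivalently, take A + A and drop any sum 2a that is achievable ONLY as a + a for a ∈ A (i.e. sums representable only with equal summands).
Enumerate pairs (a, a') with a < a' (symmetric, so each unordered pair gives one sum; this covers all a ≠ a'):
  -5 + -4 = -9
  -5 + -1 = -6
  -5 + 2 = -3
  -5 + 4 = -1
  -5 + 7 = 2
  -4 + -1 = -5
  -4 + 2 = -2
  -4 + 4 = 0
  -4 + 7 = 3
  -1 + 2 = 1
  -1 + 4 = 3
  -1 + 7 = 6
  2 + 4 = 6
  2 + 7 = 9
  4 + 7 = 11
Collected distinct sums: {-9, -6, -5, -3, -2, -1, 0, 1, 2, 3, 6, 9, 11}
|A +̂ A| = 13
(Reference bound: |A +̂ A| ≥ 2|A| - 3 for |A| ≥ 2, with |A| = 6 giving ≥ 9.)

|A +̂ A| = 13


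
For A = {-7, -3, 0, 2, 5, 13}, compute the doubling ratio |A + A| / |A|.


|A| = 6.
Compute A + A by enumerating all 36 pairs.
A + A = {-14, -10, -7, -6, -5, -3, -2, -1, 0, 2, 4, 5, 6, 7, 10, 13, 15, 18, 26}, so |A + A| = 19.
K = |A + A| / |A| = 19/6 (already in lowest terms) ≈ 3.1667.
Reference: AP of size 6 gives K = 11/6 ≈ 1.8333; a fully generic set of size 6 gives K ≈ 3.5000.

|A| = 6, |A + A| = 19, K = 19/6.


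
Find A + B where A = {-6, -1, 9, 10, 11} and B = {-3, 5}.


A + B = {a + b : a ∈ A, b ∈ B}.
Enumerate all |A|·|B| = 5·2 = 10 pairs (a, b) and collect distinct sums.
a = -6: -6+-3=-9, -6+5=-1
a = -1: -1+-3=-4, -1+5=4
a = 9: 9+-3=6, 9+5=14
a = 10: 10+-3=7, 10+5=15
a = 11: 11+-3=8, 11+5=16
Collecting distinct sums: A + B = {-9, -4, -1, 4, 6, 7, 8, 14, 15, 16}
|A + B| = 10

A + B = {-9, -4, -1, 4, 6, 7, 8, 14, 15, 16}


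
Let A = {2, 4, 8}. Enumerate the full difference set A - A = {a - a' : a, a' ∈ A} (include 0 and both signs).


A - A = {a - a' : a, a' ∈ A}.
Compute a - a' for each ordered pair (a, a'):
a = 2: 2-2=0, 2-4=-2, 2-8=-6
a = 4: 4-2=2, 4-4=0, 4-8=-4
a = 8: 8-2=6, 8-4=4, 8-8=0
Collecting distinct values (and noting 0 appears from a-a):
A - A = {-6, -4, -2, 0, 2, 4, 6}
|A - A| = 7

A - A = {-6, -4, -2, 0, 2, 4, 6}


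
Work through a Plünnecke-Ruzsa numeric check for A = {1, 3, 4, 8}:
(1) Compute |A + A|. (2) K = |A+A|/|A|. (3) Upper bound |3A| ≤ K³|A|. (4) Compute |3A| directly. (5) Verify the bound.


|A| = 4.
Step 1: Compute A + A by enumerating all 16 pairs.
A + A = {2, 4, 5, 6, 7, 8, 9, 11, 12, 16}, so |A + A| = 10.
Step 2: Doubling constant K = |A + A|/|A| = 10/4 = 10/4 ≈ 2.5000.
Step 3: Plünnecke-Ruzsa gives |3A| ≤ K³·|A| = (2.5000)³ · 4 ≈ 62.5000.
Step 4: Compute 3A = A + A + A directly by enumerating all triples (a,b,c) ∈ A³; |3A| = 17.
Step 5: Check 17 ≤ 62.5000? Yes ✓.

K = 10/4, Plünnecke-Ruzsa bound K³|A| ≈ 62.5000, |3A| = 17, inequality holds.


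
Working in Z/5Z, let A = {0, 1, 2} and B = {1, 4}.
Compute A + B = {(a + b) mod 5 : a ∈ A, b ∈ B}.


Work in Z/5Z: reduce every sum a + b modulo 5.
Enumerate all 6 pairs:
a = 0: 0+1=1, 0+4=4
a = 1: 1+1=2, 1+4=0
a = 2: 2+1=3, 2+4=1
Distinct residues collected: {0, 1, 2, 3, 4}
|A + B| = 5 (out of 5 total residues).

A + B = {0, 1, 2, 3, 4}


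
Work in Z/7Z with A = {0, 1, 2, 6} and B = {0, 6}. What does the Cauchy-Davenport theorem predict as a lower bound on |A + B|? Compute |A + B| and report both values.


Cauchy-Davenport: |A + B| ≥ min(p, |A| + |B| - 1) for A, B nonempty in Z/pZ.
|A| = 4, |B| = 2, p = 7.
CD lower bound = min(7, 4 + 2 - 1) = min(7, 5) = 5.
Compute A + B mod 7 directly:
a = 0: 0+0=0, 0+6=6
a = 1: 1+0=1, 1+6=0
a = 2: 2+0=2, 2+6=1
a = 6: 6+0=6, 6+6=5
A + B = {0, 1, 2, 5, 6}, so |A + B| = 5.
Verify: 5 ≥ 5? Yes ✓.

CD lower bound = 5, actual |A + B| = 5.


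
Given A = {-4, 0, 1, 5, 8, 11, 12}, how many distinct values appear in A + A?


A + A = {a + a' : a, a' ∈ A}; |A| = 7.
General bounds: 2|A| - 1 ≤ |A + A| ≤ |A|(|A|+1)/2, i.e. 13 ≤ |A + A| ≤ 28.
Lower bound 2|A|-1 is attained iff A is an arithmetic progression.
Enumerate sums a + a' for a ≤ a' (symmetric, so this suffices):
a = -4: -4+-4=-8, -4+0=-4, -4+1=-3, -4+5=1, -4+8=4, -4+11=7, -4+12=8
a = 0: 0+0=0, 0+1=1, 0+5=5, 0+8=8, 0+11=11, 0+12=12
a = 1: 1+1=2, 1+5=6, 1+8=9, 1+11=12, 1+12=13
a = 5: 5+5=10, 5+8=13, 5+11=16, 5+12=17
a = 8: 8+8=16, 8+11=19, 8+12=20
a = 11: 11+11=22, 11+12=23
a = 12: 12+12=24
Distinct sums: {-8, -4, -3, 0, 1, 2, 4, 5, 6, 7, 8, 9, 10, 11, 12, 13, 16, 17, 19, 20, 22, 23, 24}
|A + A| = 23

|A + A| = 23


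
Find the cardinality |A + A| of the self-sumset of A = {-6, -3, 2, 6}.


A + A = {a + a' : a, a' ∈ A}; |A| = 4.
General bounds: 2|A| - 1 ≤ |A + A| ≤ |A|(|A|+1)/2, i.e. 7 ≤ |A + A| ≤ 10.
Lower bound 2|A|-1 is attained iff A is an arithmetic progression.
Enumerate sums a + a' for a ≤ a' (symmetric, so this suffices):
a = -6: -6+-6=-12, -6+-3=-9, -6+2=-4, -6+6=0
a = -3: -3+-3=-6, -3+2=-1, -3+6=3
a = 2: 2+2=4, 2+6=8
a = 6: 6+6=12
Distinct sums: {-12, -9, -6, -4, -1, 0, 3, 4, 8, 12}
|A + A| = 10

|A + A| = 10


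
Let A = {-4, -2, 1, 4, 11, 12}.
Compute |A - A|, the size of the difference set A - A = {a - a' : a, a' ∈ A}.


A - A = {a - a' : a, a' ∈ A}; |A| = 6.
Bounds: 2|A|-1 ≤ |A - A| ≤ |A|² - |A| + 1, i.e. 11 ≤ |A - A| ≤ 31.
Note: 0 ∈ A - A always (from a - a). The set is symmetric: if d ∈ A - A then -d ∈ A - A.
Enumerate nonzero differences d = a - a' with a > a' (then include -d):
Positive differences: {1, 2, 3, 5, 6, 7, 8, 10, 11, 13, 14, 15, 16}
Full difference set: {0} ∪ (positive diffs) ∪ (negative diffs).
|A - A| = 1 + 2·13 = 27 (matches direct enumeration: 27).

|A - A| = 27
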